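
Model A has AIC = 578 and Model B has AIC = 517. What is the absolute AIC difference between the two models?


|AIC_A - AIC_B| = |578 - 517| = 61.
Model B is preferred (lower AIC).

61


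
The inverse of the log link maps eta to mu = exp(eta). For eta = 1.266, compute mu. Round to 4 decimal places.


Apply the inverse link:
mu = e^1.266 = 3.5466.

3.5466


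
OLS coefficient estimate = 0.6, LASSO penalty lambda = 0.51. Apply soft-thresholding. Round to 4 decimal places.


|beta_OLS| = 0.6.
lambda = 0.51.
Since |beta| > lambda, coefficient = sign(beta)*(|beta| - lambda) = 0.0900.
Result = 0.0900.

0.0900


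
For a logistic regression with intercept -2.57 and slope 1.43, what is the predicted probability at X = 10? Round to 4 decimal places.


Linear predictor: z = -2.57 + 1.43 * 10 = 11.7300.
P = 1/(1 + exp(-11.7300)) = 1/(1 + 0.0000) = 1.0000.

1.0000


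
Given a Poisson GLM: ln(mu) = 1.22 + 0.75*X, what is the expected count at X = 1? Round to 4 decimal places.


Compute eta = 1.22 + 0.75 * 1 = 1.9700.
Apply inverse link: mu = e^1.9700 = 7.1707.

7.1707


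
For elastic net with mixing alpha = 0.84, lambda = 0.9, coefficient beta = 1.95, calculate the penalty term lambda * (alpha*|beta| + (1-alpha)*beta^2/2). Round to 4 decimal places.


alpha * |beta| = 0.84 * 1.95 = 1.6380.
(1-alpha) * beta^2/2 = 0.16 * 3.8025/2 = 0.3042.
Total = 0.9 * (1.6380 + 0.3042) = 1.7480.

1.7480


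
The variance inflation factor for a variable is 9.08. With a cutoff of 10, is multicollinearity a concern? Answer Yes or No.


Compare VIF = 9.08 to the threshold of 10.
9.08 < 10, so the answer is No.

No


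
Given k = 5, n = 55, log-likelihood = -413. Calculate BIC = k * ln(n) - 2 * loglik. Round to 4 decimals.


Compute k*ln(n) = 5*ln(55) = 5*4.007333 = 20.036665.
Then -2*loglik = 826.
BIC = 20.036665 + 826 = 846.036665, which rounds to 846.0367.

846.0367


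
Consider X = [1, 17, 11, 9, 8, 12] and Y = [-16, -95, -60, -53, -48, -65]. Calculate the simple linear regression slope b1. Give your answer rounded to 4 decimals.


First compute the means: xbar = 9.6667, ybar = -56.1667.
Then S_xx = sum((xi - xbar)^2) = 139.3333.
S_xy = sum((xi - xbar)(yi - ybar)) = -674.3333.
b1 = S_xy / S_xx = -674.3333 / 139.3333 = -4.8397.

-4.8397


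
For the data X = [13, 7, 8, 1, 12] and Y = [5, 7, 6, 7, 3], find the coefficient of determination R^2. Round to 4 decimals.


The fitted line is Y = 7.8216 + -0.2709*X.
SSres = 4.5352, SStot = 11.2000.
R^2 = 1 - SSres/SStot = 0.5951.

0.5951


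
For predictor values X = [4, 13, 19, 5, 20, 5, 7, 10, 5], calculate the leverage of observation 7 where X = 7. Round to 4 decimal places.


Compute xbar = 9.7778 with n = 9 observations.
SXX = 309.5556.
Leverage = 1/9 + (7 - 9.7778)^2/309.5556 = 0.1360.

0.1360


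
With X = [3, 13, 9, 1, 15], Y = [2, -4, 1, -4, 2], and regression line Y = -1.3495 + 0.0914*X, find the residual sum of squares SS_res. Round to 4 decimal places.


Compute predicted values, then residuals = yi - yhat_i.
Residuals: [3.0753, -3.8387, 1.5269, -2.7419, 1.9785].
SSres = sum(residual^2) = 37.9570.

37.9570


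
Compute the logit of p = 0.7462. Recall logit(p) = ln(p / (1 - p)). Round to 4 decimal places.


Compute the odds: 0.7462/0.2538 = 2.9401.
Take the natural log: ln(2.9401) = 1.0784.

1.0784


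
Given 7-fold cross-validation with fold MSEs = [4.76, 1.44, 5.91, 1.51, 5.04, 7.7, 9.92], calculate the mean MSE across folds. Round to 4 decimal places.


Add all fold MSEs: 36.2800.
Divide by k = 7: 36.2800/7 = 5.1829.

5.1829


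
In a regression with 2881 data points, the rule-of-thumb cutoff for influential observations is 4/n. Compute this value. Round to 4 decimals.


Cook's distance cutoff = 4/n = 4/2881.
= 0.0014.

0.0014


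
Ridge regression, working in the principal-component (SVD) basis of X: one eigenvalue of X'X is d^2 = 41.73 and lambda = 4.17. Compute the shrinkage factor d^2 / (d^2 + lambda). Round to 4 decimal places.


Denominator = d^2 + lambda = 41.73 + 4.17 = 45.9000.
Shrinkage = 41.73 / 45.9000 = 0.9092.

0.9092


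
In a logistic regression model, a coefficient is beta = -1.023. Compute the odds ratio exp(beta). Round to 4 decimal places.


exp(-1.023) = 0.3595.
So the odds ratio is 0.3595.

0.3595


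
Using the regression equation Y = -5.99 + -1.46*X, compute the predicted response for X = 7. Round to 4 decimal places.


Plug X = 7 into Y = -5.99 + -1.46*X:
Y = -5.99 + -10.2200 = -16.2100.

-16.2100


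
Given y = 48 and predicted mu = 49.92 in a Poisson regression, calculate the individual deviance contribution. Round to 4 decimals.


First: ln(48/49.92) = -0.039221.
Then: 48 * -0.039221 = -1.882608.
y - mu = 48 - 49.92 = -1.92.
D = 2(-1.882608 - -1.92) = 0.074784, which rounds to 0.0748.

0.0748


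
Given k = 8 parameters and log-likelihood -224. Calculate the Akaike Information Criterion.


AIC = 2k - 2*loglik = 2(8) - 2(-224).
= 16 + 448 = 464.

464


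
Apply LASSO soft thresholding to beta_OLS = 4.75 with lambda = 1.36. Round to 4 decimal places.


Absolute value: |4.75| = 4.75.
Compare to lambda = 1.36.
Since |beta| > lambda, coefficient = sign(beta)*(|beta| - lambda) = 3.3900.

3.3900


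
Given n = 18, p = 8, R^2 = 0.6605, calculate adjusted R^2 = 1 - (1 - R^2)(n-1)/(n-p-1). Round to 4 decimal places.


Plug in: Adj R^2 = 1 - (1 - 0.6605) * 17/9.
= 1 - 0.3395 * 17/9
= 1 - 5.7715 / 9
= 1 - 0.6413 = 0.3587.

0.3587


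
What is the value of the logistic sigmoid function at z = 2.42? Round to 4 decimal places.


Compute exp(-2.4200) = 0.0889.
Sigmoid = 1 / (1 + 0.0889) = 1 / 1.0889 = 0.9183.

0.9183


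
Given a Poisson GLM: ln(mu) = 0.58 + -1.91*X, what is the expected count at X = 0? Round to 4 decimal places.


Linear predictor: eta = 0.58 + (-1.91)(0) = 0.5800.
Expected count: mu = exp(0.5800) = 1.7860.

1.7860


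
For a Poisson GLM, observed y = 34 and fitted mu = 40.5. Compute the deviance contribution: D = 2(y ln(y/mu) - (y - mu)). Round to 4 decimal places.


First: ln(34/40.5) = -0.174941.
Then: 34 * -0.174941 = -5.947994.
y - mu = 34 - 40.5 = -6.5.
D = 2(-5.947994 - -6.5) = 1.104012, which rounds to 1.1040.

1.1040


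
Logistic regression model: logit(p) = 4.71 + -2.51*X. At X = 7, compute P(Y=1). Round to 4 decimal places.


z = 4.71 + -2.51 * 7 = -12.8600.
Sigmoid: P = 1 / (1 + exp(12.8600)) = 0.0000.

0.0000


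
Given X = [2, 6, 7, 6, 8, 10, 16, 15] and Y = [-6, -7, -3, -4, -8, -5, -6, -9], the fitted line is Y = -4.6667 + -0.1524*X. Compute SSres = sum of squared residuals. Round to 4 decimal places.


For each point, residual = actual - predicted.
Residuals: [-1.0285, -1.4189, 2.7335, 1.5811, -2.1141, 1.1907, 1.1051, -2.0473].
Sum of squared residuals = 24.3429.

24.3429


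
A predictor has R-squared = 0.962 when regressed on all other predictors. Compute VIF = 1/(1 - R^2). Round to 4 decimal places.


Denominator: 1 - 0.962 = 0.038.
VIF = 1 / 0.038 = 26.3158.

26.3158


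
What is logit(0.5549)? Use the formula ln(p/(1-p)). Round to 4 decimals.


Compute the odds: 0.5549/0.4451 = 1.2467.
Take the natural log: ln(1.2467) = 0.2205.

0.2205


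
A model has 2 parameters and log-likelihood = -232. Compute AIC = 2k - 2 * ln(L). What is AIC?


AIC = 2*2 - 2*(-232).
= 4 + 464 = 468.

468


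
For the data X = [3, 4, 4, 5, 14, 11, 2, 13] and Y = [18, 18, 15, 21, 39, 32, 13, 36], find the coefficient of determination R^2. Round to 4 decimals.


After computing the OLS fit (b0=9.5305, b1=2.0671):
SSres = 15.2622, SStot = 716.0000.
R^2 = 1 - 15.2622/716.0000 = 0.9787.

0.9787


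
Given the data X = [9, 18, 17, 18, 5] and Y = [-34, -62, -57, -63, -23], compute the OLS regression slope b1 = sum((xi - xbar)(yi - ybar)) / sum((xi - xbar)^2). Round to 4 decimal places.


The sample means are xbar = 13.4000 and ybar = -47.8000.
Compute S_xx = 145.2000 and S_xy = -437.4000.
Slope b1 = S_xy / S_xx = -437.4000 / 145.2000 = -3.0124.

-3.0124


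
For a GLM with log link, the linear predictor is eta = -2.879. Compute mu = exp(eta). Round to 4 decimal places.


The inverse log link gives:
mu = exp(-2.879) = 0.0562.

0.0562


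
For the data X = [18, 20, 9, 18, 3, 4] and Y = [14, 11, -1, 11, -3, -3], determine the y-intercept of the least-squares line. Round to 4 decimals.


Compute b1 = 1.0069 from the OLS formula.
With xbar = 12.0000 and ybar = 4.8333, the intercept is:
b0 = 4.8333 - 1.0069 * 12.0000 = -7.2494.

-7.2494


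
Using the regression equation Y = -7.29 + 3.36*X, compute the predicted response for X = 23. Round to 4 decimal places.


Predicted value:
Y = -7.29 + (3.36)(23) = -7.29 + 77.2800 = 69.9900.

69.9900


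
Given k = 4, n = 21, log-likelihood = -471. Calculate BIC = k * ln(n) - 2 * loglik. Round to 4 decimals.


Compute k*ln(n) = 4*ln(21) = 4*3.044522 = 12.178088.
Then -2*loglik = 942.
BIC = 12.178088 + 942 = 954.178088, which rounds to 954.1781.

954.1781


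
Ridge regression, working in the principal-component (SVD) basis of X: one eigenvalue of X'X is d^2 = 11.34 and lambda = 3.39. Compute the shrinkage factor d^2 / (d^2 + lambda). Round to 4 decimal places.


Compute the denominator: 11.34 + 3.39 = 14.7300.
Shrinkage factor = 11.34 / 14.7300 = 0.7699.

0.7699


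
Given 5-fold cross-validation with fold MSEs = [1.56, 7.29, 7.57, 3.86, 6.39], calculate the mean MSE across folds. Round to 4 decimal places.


Add all fold MSEs: 26.6700.
Divide by k = 5: 26.6700/5 = 5.3340.

5.3340


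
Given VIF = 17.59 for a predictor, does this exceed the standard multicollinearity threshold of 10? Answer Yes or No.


Compare VIF = 17.59 to the threshold of 10.
17.59 >= 10, so the answer is Yes.

Yes


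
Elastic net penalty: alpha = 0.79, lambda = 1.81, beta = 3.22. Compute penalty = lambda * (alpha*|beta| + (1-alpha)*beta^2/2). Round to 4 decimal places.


alpha * |beta| = 0.79 * 3.22 = 2.5438.
(1-alpha) * beta^2/2 = 0.21 * 10.3684/2 = 1.0887.
Total = 1.81 * (2.5438 + 1.0887) = 6.5748.

6.5748


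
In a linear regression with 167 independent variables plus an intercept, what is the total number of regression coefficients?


Total coefficients = number of predictors + 1 (for the intercept).
= 167 + 1 = 168.

168


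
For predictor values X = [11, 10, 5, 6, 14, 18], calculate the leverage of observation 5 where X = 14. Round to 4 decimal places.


n = 6, xbar = 10.6667.
SXX = sum((xi - xbar)^2) = 119.3333.
h = 1/6 + (14 - 10.6667)^2 / 119.3333 = 0.2598.

0.2598


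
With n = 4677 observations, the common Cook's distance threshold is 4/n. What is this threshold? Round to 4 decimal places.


The threshold is 4/n.
4/4677 = 0.0009.

0.0009


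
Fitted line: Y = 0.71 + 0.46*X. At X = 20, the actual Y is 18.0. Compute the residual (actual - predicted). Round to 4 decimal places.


Predicted = 0.71 + 0.46 * 20 = 9.9100.
Residual = 18.0 - 9.9100 = 8.0900.

8.0900


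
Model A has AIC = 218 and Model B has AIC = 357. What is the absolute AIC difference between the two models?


|AIC_A - AIC_B| = |218 - 357| = 139.
Model A is preferred (lower AIC).

139


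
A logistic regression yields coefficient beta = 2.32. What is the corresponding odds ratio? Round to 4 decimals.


The odds ratio is computed as:
OR = e^(2.32) = 10.1757.

10.1757


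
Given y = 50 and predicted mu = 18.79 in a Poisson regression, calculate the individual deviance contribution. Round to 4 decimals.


Compute y*ln(y/mu) = 50*ln(50/18.79) = 50*0.978698 = 48.934900.
y - mu = 31.21.
D = 2*(48.934900 - (31.21)) = 35.449800, which rounds to 35.4498.

35.4498


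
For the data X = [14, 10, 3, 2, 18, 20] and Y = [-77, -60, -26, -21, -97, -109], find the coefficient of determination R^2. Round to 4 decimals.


After computing the OLS fit (b0=-11.3294, b1=-4.8063):
SSres = 6.1486, SStot = 6586.0000.
R^2 = 1 - 6.1486/6586.0000 = 0.9991.

0.9991


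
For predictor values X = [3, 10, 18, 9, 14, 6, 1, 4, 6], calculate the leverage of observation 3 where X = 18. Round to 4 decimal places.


Compute xbar = 7.8889 with n = 9 observations.
SXX = 238.8889.
Leverage = 1/9 + (18 - 7.8889)^2/238.8889 = 0.5391.

0.5391


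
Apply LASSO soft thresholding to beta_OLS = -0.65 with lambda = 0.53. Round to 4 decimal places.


Check: |-0.65| = 0.65 vs lambda = 0.53.
Since |beta| > lambda, coefficient = sign(beta)*(|beta| - lambda) = -0.1200.
Soft-thresholded coefficient = -0.1200.

-0.1200


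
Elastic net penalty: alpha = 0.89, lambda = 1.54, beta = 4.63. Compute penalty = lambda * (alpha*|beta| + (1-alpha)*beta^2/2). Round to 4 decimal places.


Compute:
L1 = 0.89 * 4.63 = 4.1207.
L2 = 0.11 * 4.63^2 / 2 = 1.1790.
Penalty = 1.54 * (4.1207 + 1.1790) = 8.1616.

8.1616


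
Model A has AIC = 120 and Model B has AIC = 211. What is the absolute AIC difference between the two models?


Absolute difference = |120 - 211| = 91.
The model with lower AIC (A) is preferred.

91


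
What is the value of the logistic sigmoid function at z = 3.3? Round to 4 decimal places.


First, exp(-3.3000) = 0.0369.
Then sigma(z) = 1/(1 + 0.0369) = 0.9644.

0.9644


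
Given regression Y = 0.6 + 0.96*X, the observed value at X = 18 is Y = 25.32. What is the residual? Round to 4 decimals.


Fitted value at X = 18 is yhat = 0.6 + 0.96*18 = 17.8800.
Residual = 25.32 - 17.8800 = 7.4400.

7.4400


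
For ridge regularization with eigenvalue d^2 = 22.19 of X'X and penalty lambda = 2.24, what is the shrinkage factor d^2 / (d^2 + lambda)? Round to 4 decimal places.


Denominator = d^2 + lambda = 22.19 + 2.24 = 24.4300.
Shrinkage = 22.19 / 24.4300 = 0.9083.

0.9083


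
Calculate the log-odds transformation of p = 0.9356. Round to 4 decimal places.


Compute the odds: 0.9356/0.0644 = 14.5280.
Take the natural log: ln(14.5280) = 2.6761.

2.6761


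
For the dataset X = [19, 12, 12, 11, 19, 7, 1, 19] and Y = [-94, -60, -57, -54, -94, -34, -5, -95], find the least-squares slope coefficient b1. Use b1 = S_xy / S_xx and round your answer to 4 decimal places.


First compute the means: xbar = 12.5000, ybar = -61.6250.
Then S_xx = sum((xi - xbar)^2) = 292.0000.
S_xy = sum((xi - xbar)(yi - ybar)) = -1455.5000.
b1 = S_xy / S_xx = -1455.5000 / 292.0000 = -4.9846.

-4.9846


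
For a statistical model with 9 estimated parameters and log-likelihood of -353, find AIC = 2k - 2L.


AIC = 2*9 - 2*(-353).
= 18 + 706 = 724.

724


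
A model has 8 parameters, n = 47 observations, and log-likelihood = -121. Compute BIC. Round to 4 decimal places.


ln(47) = 3.850148.
k * ln(n) = 8 * 3.850148 = 30.801184.
-2L = 242.
BIC = 30.801184 + 242 = 272.801184, which rounds to 272.8012.

272.8012


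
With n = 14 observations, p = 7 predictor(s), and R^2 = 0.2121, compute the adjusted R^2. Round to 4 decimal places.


Adjusted R^2 = 1 - (1 - R^2) * (n-1)/(n-p-1).
(1 - R^2) = 0.7879.
(n-1)/(n-p-1) = 13/6.
(1 - R^2) * (n-1) = 0.7879 * 13 = 10.2427.
Divide by (n-p-1): 10.2427 / 6 = 1.7071.
Adj R^2 = 1 - 1.7071 = -0.7071.

-0.7071


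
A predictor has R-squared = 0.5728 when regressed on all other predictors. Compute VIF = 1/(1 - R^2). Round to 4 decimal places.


Denominator: 1 - 0.5728 = 0.4272.
VIF = 1 / 0.4272 = 2.3408.

2.3408


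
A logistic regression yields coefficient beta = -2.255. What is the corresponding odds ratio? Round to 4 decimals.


Odds ratio = exp(beta) = exp(-2.255).
= 0.1049.

0.1049


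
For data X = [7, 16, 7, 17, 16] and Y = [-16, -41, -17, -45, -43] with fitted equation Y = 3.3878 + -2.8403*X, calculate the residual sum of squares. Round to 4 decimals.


Predicted values from Y = 3.3878 + -2.8403*X.
Residuals: [0.4943, 1.0570, -0.5057, -0.1027, -0.9430].
SSres = 2.5171.

2.5171


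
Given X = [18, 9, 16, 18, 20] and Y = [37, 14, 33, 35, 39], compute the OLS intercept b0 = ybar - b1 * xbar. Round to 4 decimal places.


Compute b1 = 2.3407 from the OLS formula.
With xbar = 16.2000 and ybar = 31.6000, the intercept is:
b0 = 31.6000 - 2.3407 * 16.2000 = -6.3187.

-6.3187


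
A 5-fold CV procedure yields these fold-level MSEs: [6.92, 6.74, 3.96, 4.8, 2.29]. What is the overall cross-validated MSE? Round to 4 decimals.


Sum of fold MSEs = 24.7100.
Average = 24.7100 / 5 = 4.9420.

4.9420


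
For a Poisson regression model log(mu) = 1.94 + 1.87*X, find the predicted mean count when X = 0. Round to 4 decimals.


eta = 1.94 + 1.87 * 0 = 1.9400.
mu = exp(1.9400) = 6.9588.

6.9588


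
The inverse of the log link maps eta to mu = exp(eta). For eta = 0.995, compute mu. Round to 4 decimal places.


mu = exp(eta) = exp(0.995).
= 2.7047.

2.7047


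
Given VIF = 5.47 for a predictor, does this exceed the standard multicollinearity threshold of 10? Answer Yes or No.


The threshold is 10.
VIF = 5.47 is < 10.
Multicollinearity indication: No.

No


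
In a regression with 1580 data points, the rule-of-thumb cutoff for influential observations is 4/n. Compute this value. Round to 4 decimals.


Using the rule of thumb:
Threshold = 4 / 1580 = 0.0025.

0.0025


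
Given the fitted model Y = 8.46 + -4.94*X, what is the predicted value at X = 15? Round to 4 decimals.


Plug X = 15 into Y = 8.46 + -4.94*X:
Y = 8.46 + -74.1000 = -65.6400.

-65.6400


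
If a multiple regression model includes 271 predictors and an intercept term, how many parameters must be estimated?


Total coefficients = number of predictors + 1 (for the intercept).
= 271 + 1 = 272.

272


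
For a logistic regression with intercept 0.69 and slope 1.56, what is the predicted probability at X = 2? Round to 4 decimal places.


z = 0.69 + 1.56 * 2 = 3.8100.
Sigmoid: P = 1 / (1 + exp(-3.8100)) = 0.9783.

0.9783


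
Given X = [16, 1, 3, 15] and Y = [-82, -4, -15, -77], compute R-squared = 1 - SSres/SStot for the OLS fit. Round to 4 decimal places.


The fitted line is Y = 0.8958 + -5.1881*X.
SSres = 0.2138, SStot = 4973.0000.
R^2 = 1 - SSres/SStot = 1.0000.

1.0000


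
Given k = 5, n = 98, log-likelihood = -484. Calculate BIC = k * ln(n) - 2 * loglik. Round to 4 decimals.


k * ln(n) = 5 * ln(98) = 5 * 4.584967 = 22.924835.
-2 * loglik = -2 * (-484) = 968.
BIC = 22.924835 + 968 = 990.924835, which rounds to 990.9248.

990.9248


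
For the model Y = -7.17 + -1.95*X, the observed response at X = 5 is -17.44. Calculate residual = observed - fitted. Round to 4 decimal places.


Compute yhat = -7.17 + (-1.95)(5) = -16.9200.
Residual = actual - predicted = -17.44 - -16.9200 = -0.5200.

-0.5200


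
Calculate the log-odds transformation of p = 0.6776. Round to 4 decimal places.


The odds are p/(1-p) = 0.6776 / 0.3224 = 2.1017.
logit(p) = ln(2.1017) = 0.7428.

0.7428


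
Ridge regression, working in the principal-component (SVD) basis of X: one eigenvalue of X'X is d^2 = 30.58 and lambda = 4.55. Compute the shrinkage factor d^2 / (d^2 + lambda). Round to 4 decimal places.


d^2 + lambda = 30.58 + 4.55 = 35.1300.
Shrinkage factor = 30.58/35.1300 = 0.8705.

0.8705


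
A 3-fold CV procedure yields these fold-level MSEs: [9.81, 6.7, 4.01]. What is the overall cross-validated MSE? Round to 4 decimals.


Sum of fold MSEs = 20.5200.
Average = 20.5200 / 3 = 6.8400.

6.8400


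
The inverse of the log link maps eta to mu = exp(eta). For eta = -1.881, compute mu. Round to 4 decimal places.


The inverse log link gives:
mu = exp(-1.881) = 0.1524.

0.1524


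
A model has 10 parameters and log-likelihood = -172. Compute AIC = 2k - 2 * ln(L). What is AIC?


Compute:
2k = 2*10 = 20.
-2*loglik = -2*(-172) = 344.
AIC = 20 + 344 = 364.

364


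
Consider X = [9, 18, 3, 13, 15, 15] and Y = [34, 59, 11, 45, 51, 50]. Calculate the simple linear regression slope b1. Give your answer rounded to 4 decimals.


Calculate xbar = 12.1667, ybar = 41.6667.
S_xx = 144.8333, S_xy = 459.3333.
Using b1 = S_xy / S_xx = 459.3333 / 144.8333, we get b1 = 3.1715.

3.1715


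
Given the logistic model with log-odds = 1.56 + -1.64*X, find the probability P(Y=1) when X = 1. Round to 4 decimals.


Compute z = 1.56 + (-1.64)(1) = -0.0800.
exp(-z) = 1.0833.
P = 1/(1 + 1.0833) = 0.4800.

0.4800


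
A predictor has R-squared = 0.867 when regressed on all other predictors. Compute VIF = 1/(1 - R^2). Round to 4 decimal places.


VIF = 1 / (1 - 0.867).
= 1 / 0.133 = 7.5188.

7.5188


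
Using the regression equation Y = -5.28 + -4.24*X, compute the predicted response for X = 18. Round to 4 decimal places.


Predicted value:
Y = -5.28 + (-4.24)(18) = -5.28 + -76.3200 = -81.6000.

-81.6000


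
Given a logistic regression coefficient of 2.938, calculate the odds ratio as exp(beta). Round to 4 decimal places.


exp(2.938) = 18.8781.
So the odds ratio is 18.8781.

18.8781


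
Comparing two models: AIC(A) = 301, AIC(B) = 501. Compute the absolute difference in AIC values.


Absolute difference = |301 - 501| = 200.
The model with lower AIC (A) is preferred.

200


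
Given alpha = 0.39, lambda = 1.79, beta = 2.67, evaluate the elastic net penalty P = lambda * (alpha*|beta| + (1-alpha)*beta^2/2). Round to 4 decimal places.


alpha * |beta| = 0.39 * 2.67 = 1.0413.
(1-alpha) * beta^2/2 = 0.61 * 7.1289/2 = 2.1743.
Total = 1.79 * (1.0413 + 2.1743) = 5.7559.

5.7559


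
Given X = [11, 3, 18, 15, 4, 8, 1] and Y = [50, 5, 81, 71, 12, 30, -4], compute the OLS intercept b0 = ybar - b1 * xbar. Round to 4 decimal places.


Compute b1 = 5.1767 from the OLS formula.
With xbar = 8.5714 and ybar = 35.0000, the intercept is:
b0 = 35.0000 - 5.1767 * 8.5714 = -9.3721.

-9.3721


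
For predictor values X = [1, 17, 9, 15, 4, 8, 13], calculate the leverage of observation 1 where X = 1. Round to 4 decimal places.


Mean of X: xbar = 9.5714.
SXX = 203.7143.
For X = 1: h = 1/7 + (1 - 9.5714)^2/203.7143 = 0.5035.

0.5035


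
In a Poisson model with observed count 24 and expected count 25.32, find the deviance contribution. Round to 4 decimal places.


First: ln(24/25.32) = -0.053541.
Then: 24 * -0.053541 = -1.284984.
y - mu = 24 - 25.32 = -1.32.
D = 2(-1.284984 - -1.32) = 0.070032, which rounds to 0.0700.

0.0700


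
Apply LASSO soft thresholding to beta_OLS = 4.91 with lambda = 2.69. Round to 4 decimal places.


Absolute value: |4.91| = 4.91.
Compare to lambda = 2.69.
Since |beta| > lambda, coefficient = sign(beta)*(|beta| - lambda) = 2.2200.

2.2200


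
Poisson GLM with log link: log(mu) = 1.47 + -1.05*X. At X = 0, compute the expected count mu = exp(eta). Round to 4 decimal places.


Linear predictor: eta = 1.47 + (-1.05)(0) = 1.4700.
Expected count: mu = exp(1.4700) = 4.3492.

4.3492


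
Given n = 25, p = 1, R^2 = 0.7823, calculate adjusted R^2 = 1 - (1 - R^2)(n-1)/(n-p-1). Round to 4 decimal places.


Adjusted R^2 = 1 - (1 - R^2) * (n-1)/(n-p-1).
(1 - R^2) = 0.2177.
(n-1)/(n-p-1) = 24/23.
(1 - R^2) * (n-1) = 0.2177 * 24 = 5.2248.
Divide by (n-p-1): 5.2248 / 23 = 0.2272.
Adj R^2 = 1 - 0.2272 = 0.7728.

0.7728


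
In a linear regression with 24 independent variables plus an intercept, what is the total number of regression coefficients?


Each predictor gets one coefficient, plus one intercept.
Total parameters = 24 + 1 = 25.

25


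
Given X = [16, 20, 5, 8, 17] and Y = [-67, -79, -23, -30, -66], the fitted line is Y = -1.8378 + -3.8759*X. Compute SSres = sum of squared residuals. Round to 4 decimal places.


Compute predicted values, then residuals = yi - yhat_i.
Residuals: [-3.1478, 0.3558, -1.7827, 2.8450, 1.7281].
SSres = sum(residual^2) = 24.2936.

24.2936


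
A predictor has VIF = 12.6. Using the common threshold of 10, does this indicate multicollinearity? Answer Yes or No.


Check: VIF = 12.6 vs threshold = 10.
Since 12.6 >= 10, the answer is Yes.

Yes


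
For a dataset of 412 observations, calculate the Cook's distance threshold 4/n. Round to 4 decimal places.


The threshold is 4/n.
4/412 = 0.0097.

0.0097


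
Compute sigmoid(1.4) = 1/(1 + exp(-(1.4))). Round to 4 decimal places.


exp(-1.4000) = 0.2466.
1 + exp(-z) = 1.2466.
sigmoid = 1/1.2466 = 0.8022.

0.8022


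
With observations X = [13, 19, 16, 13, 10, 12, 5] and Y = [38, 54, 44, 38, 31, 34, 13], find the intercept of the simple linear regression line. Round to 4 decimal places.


The slope is b1 = 2.8289.
Sample means are xbar = 12.5714 and ybar = 36.0000.
Intercept: b0 = 36.0000 - (2.8289)(12.5714) = 0.4369.

0.4369


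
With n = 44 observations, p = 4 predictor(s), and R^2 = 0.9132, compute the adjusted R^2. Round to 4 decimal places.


Plug in: Adj R^2 = 1 - (1 - 0.9132) * 43/39.
= 1 - 0.0868 * 43/39
= 1 - 3.7324 / 39
= 1 - 0.0957 = 0.9043.

0.9043


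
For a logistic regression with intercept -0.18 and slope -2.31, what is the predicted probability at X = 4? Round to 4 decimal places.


Compute z = -0.18 + (-2.31)(4) = -9.4200.
exp(-z) = 12332.5822.
P = 1/(1 + 12332.5822) = 0.0001.

0.0001


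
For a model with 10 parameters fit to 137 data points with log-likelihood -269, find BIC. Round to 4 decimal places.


Compute k*ln(n) = 10*ln(137) = 10*4.919981 = 49.199810.
Then -2*loglik = 538.
BIC = 49.199810 + 538 = 587.199810, which rounds to 587.1998.

587.1998


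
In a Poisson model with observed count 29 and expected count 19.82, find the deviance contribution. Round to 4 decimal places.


y/mu = 29/19.82 = 1.463169 (approx.), and ln(29/19.82) = 0.380604.
y * ln(y/mu) = 29 * 0.380604 = 11.037516.
y - mu = 9.18.
D = 2 * (11.037516 - 9.18) = 3.715032, which rounds to 3.7150.

3.7150


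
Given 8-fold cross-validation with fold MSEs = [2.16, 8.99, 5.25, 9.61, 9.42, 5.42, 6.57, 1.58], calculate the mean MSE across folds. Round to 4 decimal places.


Total MSE across folds = 49.0000.
CV-MSE = 49.0000/8 = 6.1250.

6.1250


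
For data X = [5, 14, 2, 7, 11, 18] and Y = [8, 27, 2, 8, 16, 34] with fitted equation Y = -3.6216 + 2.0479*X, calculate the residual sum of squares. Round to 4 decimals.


Predicted values from Y = -3.6216 + 2.0479*X.
Residuals: [1.3821, 1.9510, 1.5258, -2.7137, -2.9053, 0.7594].
SSres = 24.4263.

24.4263


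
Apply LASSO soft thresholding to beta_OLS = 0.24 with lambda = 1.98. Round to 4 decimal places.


|beta_OLS| = 0.24.
lambda = 1.98.
Since |beta| <= lambda, the coefficient is set to 0.
Result = 0.0000.

0.0000


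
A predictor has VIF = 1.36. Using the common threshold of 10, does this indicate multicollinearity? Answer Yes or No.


Compare VIF = 1.36 to the threshold of 10.
1.36 < 10, so the answer is No.

No


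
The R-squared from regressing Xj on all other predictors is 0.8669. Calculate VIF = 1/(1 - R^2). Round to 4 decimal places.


VIF = 1 / (1 - 0.8669).
= 1 / 0.1331 = 7.5131.

7.5131


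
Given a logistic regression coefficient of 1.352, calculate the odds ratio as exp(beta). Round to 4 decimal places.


exp(1.352) = 3.8651.
So the odds ratio is 3.8651.

3.8651


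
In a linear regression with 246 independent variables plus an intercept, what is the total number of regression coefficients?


Total coefficients = number of predictors + 1 (for the intercept).
= 246 + 1 = 247.

247


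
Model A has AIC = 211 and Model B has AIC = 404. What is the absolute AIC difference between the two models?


Compute |211 - 404| = 193.
Model A has the smaller AIC.

193


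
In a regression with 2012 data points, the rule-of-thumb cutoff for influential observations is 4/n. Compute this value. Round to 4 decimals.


The threshold is 4/n.
4/2012 = 0.0020.

0.0020


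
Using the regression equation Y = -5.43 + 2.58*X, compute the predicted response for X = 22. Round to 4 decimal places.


Predicted value:
Y = -5.43 + (2.58)(22) = -5.43 + 56.7600 = 51.3300.

51.3300


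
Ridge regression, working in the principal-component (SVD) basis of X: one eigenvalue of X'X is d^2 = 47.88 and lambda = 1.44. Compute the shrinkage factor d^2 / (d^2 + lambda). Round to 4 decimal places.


d^2 + lambda = 47.88 + 1.44 = 49.3200.
Shrinkage factor = 47.88/49.3200 = 0.9708.

0.9708


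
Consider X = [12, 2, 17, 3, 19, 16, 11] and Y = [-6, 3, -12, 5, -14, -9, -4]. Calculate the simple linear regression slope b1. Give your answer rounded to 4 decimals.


Calculate xbar = 11.4286, ybar = -5.2857.
S_xx = 269.7143, S_xy = -286.1429.
Using b1 = S_xy / S_xx = -286.1429 / 269.7143, we get b1 = -1.0609.

-1.0609


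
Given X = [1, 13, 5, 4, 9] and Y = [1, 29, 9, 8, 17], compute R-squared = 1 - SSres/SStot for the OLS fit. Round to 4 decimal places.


After computing the OLS fit (b0=-1.7615, b1=2.2752):
SSres = 5.3945, SStot = 456.8000.
R^2 = 1 - 5.3945/456.8000 = 0.9882.

0.9882


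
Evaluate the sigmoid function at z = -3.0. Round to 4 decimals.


First, exp(3.0000) = 20.0855.
Then sigma(z) = 1/(1 + 20.0855) = 0.0474.

0.0474


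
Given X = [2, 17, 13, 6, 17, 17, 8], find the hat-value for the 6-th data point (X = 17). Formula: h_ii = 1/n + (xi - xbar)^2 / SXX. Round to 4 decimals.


Mean of X: xbar = 11.4286.
SXX = 225.7143.
For X = 17: h = 1/7 + (17 - 11.4286)^2/225.7143 = 0.2804.

0.2804


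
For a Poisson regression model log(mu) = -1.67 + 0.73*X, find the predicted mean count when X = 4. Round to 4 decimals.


Compute eta = -1.67 + 0.73 * 4 = 1.2500.
Apply inverse link: mu = e^1.2500 = 3.4903.

3.4903


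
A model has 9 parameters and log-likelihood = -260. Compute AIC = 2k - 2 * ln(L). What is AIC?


AIC = 2*9 - 2*(-260).
= 18 + 520 = 538.

538


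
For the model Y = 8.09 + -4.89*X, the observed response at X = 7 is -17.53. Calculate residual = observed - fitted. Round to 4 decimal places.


Compute yhat = 8.09 + (-4.89)(7) = -26.1400.
Residual = actual - predicted = -17.53 - -26.1400 = 8.6100.

8.6100


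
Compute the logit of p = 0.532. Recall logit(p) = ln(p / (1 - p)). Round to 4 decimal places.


1 - p = 0.468.
p/(1-p) = 1.1368.
logit = ln(1.1368) = 0.1282.

0.1282


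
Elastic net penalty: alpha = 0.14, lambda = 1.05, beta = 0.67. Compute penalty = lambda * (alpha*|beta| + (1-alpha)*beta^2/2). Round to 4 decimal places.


alpha * |beta| = 0.14 * 0.67 = 0.0938.
(1-alpha) * beta^2/2 = 0.86 * 0.4489/2 = 0.1930.
Total = 1.05 * (0.0938 + 0.1930) = 0.3012.

0.3012


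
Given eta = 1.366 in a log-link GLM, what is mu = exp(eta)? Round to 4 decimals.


mu = exp(eta) = exp(1.366).
= 3.9196.

3.9196


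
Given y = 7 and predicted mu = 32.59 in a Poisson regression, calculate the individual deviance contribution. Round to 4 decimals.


First: ln(7/32.59) = -1.538095.
Then: 7 * -1.538095 = -10.766665.
y - mu = 7 - 32.59 = -25.59.
D = 2(-10.766665 - -25.59) = 29.646670, which rounds to 29.6467.

29.6467


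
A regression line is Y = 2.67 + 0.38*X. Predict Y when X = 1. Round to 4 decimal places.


Plug X = 1 into Y = 2.67 + 0.38*X:
Y = 2.67 + 0.3800 = 3.0500.

3.0500


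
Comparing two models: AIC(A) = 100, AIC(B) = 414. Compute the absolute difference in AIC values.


|AIC_A - AIC_B| = |100 - 414| = 314.
Model A is preferred (lower AIC).

314


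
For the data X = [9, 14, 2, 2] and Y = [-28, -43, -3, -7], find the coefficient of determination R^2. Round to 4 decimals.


After computing the OLS fit (b0=1.2482, b1=-3.1849):
SSres = 8.4866, SStot = 1050.7500.
R^2 = 1 - 8.4866/1050.7500 = 0.9919.

0.9919


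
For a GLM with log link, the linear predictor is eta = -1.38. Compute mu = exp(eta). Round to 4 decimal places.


Apply the inverse link:
mu = e^-1.38 = 0.2516.

0.2516


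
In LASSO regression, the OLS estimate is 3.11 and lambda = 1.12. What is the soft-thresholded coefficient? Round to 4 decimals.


Absolute value: |3.11| = 3.11.
Compare to lambda = 1.12.
Since |beta| > lambda, coefficient = sign(beta)*(|beta| - lambda) = 1.9900.

1.9900


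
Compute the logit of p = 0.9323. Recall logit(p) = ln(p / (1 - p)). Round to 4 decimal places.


The odds are p/(1-p) = 0.9323 / 0.0677 = 13.7710.
logit(p) = ln(13.7710) = 2.6226.

2.6226


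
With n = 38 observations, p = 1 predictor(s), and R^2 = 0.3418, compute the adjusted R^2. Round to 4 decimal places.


Plug in: Adj R^2 = 1 - (1 - 0.3418) * 37/36.
= 1 - 0.6582 * 37/36
= 1 - 24.3534 / 36
= 1 - 0.6765 = 0.3235.

0.3235


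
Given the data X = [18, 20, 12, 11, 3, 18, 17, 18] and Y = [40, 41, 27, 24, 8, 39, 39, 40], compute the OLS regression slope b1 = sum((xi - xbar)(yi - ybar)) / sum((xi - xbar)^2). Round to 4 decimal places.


The sample means are xbar = 14.6250 and ybar = 32.2500.
Compute S_xx = 223.8750 and S_xy = 463.7500.
Slope b1 = S_xy / S_xx = 463.7500 / 223.8750 = 2.0715.

2.0715


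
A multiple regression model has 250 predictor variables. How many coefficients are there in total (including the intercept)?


Each predictor gets one coefficient, plus one intercept.
Total parameters = 250 + 1 = 251.

251


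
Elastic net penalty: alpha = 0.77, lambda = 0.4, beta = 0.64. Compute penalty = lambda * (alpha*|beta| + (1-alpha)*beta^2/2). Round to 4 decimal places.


L1 component = 0.77 * |0.64| = 0.4928.
L2 component = 0.23 * 0.64^2 / 2 = 0.0471.
Penalty = 0.4 * (0.4928 + 0.0471) = 0.4 * 0.5399 = 0.2160.

0.2160


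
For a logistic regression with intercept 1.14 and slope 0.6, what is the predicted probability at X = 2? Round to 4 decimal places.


Linear predictor: z = 1.14 + 0.6 * 2 = 2.3400.
P = 1/(1 + exp(-2.3400)) = 1/(1 + 0.0963) = 0.9121.

0.9121


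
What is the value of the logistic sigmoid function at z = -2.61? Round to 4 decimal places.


First, exp(2.6100) = 13.5991.
Then sigma(z) = 1/(1 + 13.5991) = 0.0685.

0.0685


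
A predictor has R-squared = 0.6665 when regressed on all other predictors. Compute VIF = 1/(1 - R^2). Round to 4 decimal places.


VIF = 1 / (1 - 0.6665).
= 1 / 0.3335 = 2.9985.

2.9985


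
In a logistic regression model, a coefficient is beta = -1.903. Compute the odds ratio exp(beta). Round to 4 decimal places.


The odds ratio is computed as:
OR = e^(-1.903) = 0.1491.

0.1491


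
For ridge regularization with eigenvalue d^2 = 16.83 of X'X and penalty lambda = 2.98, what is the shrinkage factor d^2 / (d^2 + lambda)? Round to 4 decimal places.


Compute the denominator: 16.83 + 2.98 = 19.8100.
Shrinkage factor = 16.83 / 19.8100 = 0.8496.

0.8496


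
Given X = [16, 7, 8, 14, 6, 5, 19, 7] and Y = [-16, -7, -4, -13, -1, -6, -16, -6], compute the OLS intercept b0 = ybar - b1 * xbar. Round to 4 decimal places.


Compute b1 = -0.9910 from the OLS formula.
With xbar = 10.2500 and ybar = -8.6250, the intercept is:
b0 = -8.6250 - -0.9910 * 10.2500 = 1.5332.

1.5332


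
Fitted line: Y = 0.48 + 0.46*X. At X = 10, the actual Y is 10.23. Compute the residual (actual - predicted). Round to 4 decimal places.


Predicted = 0.48 + 0.46 * 10 = 5.0800.
Residual = 10.23 - 5.0800 = 5.1500.

5.1500


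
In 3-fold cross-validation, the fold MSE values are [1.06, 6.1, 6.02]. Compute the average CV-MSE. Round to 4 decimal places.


Sum of fold MSEs = 13.1800.
Average = 13.1800 / 3 = 4.3933.

4.3933


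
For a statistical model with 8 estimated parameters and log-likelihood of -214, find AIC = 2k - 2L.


AIC = 2k - 2*loglik = 2(8) - 2(-214).
= 16 + 428 = 444.

444


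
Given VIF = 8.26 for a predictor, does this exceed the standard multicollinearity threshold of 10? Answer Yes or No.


Compare VIF = 8.26 to the threshold of 10.
8.26 < 10, so the answer is No.

No


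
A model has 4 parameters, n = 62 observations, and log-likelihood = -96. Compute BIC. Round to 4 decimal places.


Compute k*ln(n) = 4*ln(62) = 4*4.127134 = 16.508536.
Then -2*loglik = 192.
BIC = 16.508536 + 192 = 208.508536, which rounds to 208.5085.

208.5085


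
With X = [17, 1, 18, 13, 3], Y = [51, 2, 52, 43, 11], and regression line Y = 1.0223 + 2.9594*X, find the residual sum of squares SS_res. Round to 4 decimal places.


Predicted values from Y = 1.0223 + 2.9594*X.
Residuals: [-0.3321, -1.9817, -2.2915, 3.5055, 1.0995].
SSres = 22.7858.

22.7858


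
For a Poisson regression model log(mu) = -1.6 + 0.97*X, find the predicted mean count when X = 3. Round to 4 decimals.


Compute eta = -1.6 + 0.97 * 3 = 1.3100.
Apply inverse link: mu = e^1.3100 = 3.7062.

3.7062


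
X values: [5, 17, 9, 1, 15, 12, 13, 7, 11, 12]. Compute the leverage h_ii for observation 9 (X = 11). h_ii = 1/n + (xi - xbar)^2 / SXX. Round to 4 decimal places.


n = 10, xbar = 10.2000.
SXX = sum((xi - xbar)^2) = 207.6000.
h = 1/10 + (11 - 10.2000)^2 / 207.6000 = 0.1031.

0.1031


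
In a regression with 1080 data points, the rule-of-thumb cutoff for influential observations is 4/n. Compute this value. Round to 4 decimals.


Using the rule of thumb:
Threshold = 4 / 1080 = 0.0037.

0.0037


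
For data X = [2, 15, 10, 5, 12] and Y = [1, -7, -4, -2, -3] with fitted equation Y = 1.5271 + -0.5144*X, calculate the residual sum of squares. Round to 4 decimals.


Predicted values from Y = 1.5271 + -0.5144*X.
Residuals: [0.5017, -0.8111, -0.3831, -0.9551, 1.6457].
SSres = 4.6769.

4.6769


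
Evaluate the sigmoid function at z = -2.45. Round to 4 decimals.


exp(2.4500) = 11.5883.
1 + exp(-z) = 12.5883.
sigmoid = 1/12.5883 = 0.0794.

0.0794


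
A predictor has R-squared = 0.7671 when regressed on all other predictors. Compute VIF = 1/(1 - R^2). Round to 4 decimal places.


Using VIF = 1/(1 - R^2_j):
1 - 0.7671 = 0.2329.
VIF = 4.2937.

4.2937


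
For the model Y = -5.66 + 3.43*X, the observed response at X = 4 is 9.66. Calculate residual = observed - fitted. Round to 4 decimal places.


Fitted value at X = 4 is yhat = -5.66 + 3.43*4 = 8.0600.
Residual = 9.66 - 8.0600 = 1.6000.

1.6000


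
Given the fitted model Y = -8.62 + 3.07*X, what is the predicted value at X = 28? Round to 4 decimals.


Substitute X = 28 into the equation:
Y = -8.62 + 3.07 * 28 = -8.62 + 85.9600 = 77.3400.

77.3400


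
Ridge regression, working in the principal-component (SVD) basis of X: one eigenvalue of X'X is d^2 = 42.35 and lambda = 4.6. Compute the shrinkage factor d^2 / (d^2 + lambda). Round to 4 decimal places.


Denominator = d^2 + lambda = 42.35 + 4.6 = 46.9500.
Shrinkage = 42.35 / 46.9500 = 0.9020.

0.9020


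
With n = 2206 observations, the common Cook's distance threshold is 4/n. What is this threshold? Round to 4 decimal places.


Cook's distance cutoff = 4/n = 4/2206.
= 0.0018.

0.0018


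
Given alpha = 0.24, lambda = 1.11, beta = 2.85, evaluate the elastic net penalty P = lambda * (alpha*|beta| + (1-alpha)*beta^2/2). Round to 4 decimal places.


L1 component = 0.24 * |2.85| = 0.6840.
L2 component = 0.76 * 2.85^2 / 2 = 3.0866.
Penalty = 1.11 * (0.6840 + 3.0866) = 1.11 * 3.7706 = 4.1853.

4.1853


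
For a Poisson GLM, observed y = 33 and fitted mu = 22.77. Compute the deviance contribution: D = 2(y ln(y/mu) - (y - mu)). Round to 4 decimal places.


First: ln(33/22.77) = 0.371064.
Then: 33 * 0.371064 = 12.245112.
y - mu = 33 - 22.77 = 10.23.
D = 2(12.245112 - 10.23) = 4.030224, which rounds to 4.0302.

4.0302


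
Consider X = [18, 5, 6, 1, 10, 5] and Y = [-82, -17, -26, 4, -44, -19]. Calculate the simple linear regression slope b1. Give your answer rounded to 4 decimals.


Calculate xbar = 7.5000, ybar = -30.6667.
S_xx = 173.5000, S_xy = -868.0000.
Using b1 = S_xy / S_xx = -868.0000 / 173.5000, we get b1 = -5.0029.

-5.0029


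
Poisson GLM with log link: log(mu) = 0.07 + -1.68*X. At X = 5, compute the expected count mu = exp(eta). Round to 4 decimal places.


eta = 0.07 + -1.68 * 5 = -8.3300.
mu = exp(-8.3300) = 0.0002.

0.0002


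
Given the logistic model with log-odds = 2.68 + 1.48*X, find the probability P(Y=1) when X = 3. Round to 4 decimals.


Compute z = 2.68 + (1.48)(3) = 7.1200.
exp(-z) = 0.0008.
P = 1/(1 + 0.0008) = 0.9992.

0.9992
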